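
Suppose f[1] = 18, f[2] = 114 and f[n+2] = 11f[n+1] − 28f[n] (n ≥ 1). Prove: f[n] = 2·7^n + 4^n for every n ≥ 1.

Base cases: f[1] = 18 and 2·7^1 + 4^1 = 18; f[2] = 114 and 2·7^2 + 4^2 = 114.
Assume f[j] = 2·7^j + 4^j for all 1 ≤ j ≤ r, where r ≥ 2.
Then f[r+1] = 11f[r] − 28f[r−1] = 11·(2·7^r + 4^r) − 28·(2·7^{r−1} + 4^{r−1}) = 2·(11·7 − 28)7^{r−1} + (11·4 − 28)4^{r−1} = 98·7^{r−1} + 16·4^{r−1} = 2·7^{r+1} + 4^{r+1}.
By strong induction, f[n] = 2·7^n + 4^n for all n ≥ 1.

f[n] = 2·7^n + 4^n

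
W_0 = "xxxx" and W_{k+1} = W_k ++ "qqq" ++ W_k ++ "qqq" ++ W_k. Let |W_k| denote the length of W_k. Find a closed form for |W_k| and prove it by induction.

Claim: |W_k| = 7·3^k − 3.

Base case: |W_0| = 4, and 7·3^0 − 3 = 4.
Assume |W_r| = 7·3^r − 3.
Then |W_{r+1}| = 3|W_r| + 6 = 3(7·3^r − 3) + 6 = 7·3^{r+1} − 9 + 6 = 7·3^{r+1} − 3.
This completes the inductive step, so |W_k| = 7·3^k − 3 for all k ≥ 0.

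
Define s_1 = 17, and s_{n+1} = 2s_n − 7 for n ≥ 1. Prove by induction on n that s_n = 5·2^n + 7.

Base case: s_1 = 17, and 5·2^1 + 7 = 10 + 7 = 17.
Assume s_r = 5·2^r + 7 for some r ≥ 1.
Then s_{r+1} = 2s_r − 7 = 2·(5·2^r + 7) − 7 = 10·2^r + 14 − 7 = 5·2^{r+1} + 7.
Hence s_n = 5·2^n + 7 for every n ≥ 1, by induction.

s_n = 5·2^n + 7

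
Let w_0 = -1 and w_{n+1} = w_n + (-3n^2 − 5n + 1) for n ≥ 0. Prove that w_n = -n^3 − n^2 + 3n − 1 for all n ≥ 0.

Base case: w_0 = -1, and -0^3 − 0^2 + 3·0 − 1 = -1.
Assume w_r = -r^3 − r^2 + 3r − 1.
Then w_{r+1} = w_r + (-3r^2 − 5r + 1) = (-r^3 − r^2 + 3r − 1) + (-3r^2 − 5r + 1) = -r^3 − 4r^2 − 2r,
and -(r+1)^3 − (r+1)^2 + 3·(r+1) − 1 = -r^3 − 4r^2 − 2r.
This completes the inductive step, so w_n = -n^3 − n^2 + 3n − 1 for all n ≥ 0.

w_n = -n^3 − n^2 + 3n − 1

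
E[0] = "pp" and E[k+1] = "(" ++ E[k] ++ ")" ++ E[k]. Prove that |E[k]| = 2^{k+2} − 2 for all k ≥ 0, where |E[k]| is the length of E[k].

Base case: |E[0]| = 2, and 2^{0+2} − 2 = 2.
Assume |E[j]| = 2^{j+2} − 2.
Then |E[j+1]| = 1 + |E[j]| + 1 + |E[j]| = 2|E[j]| + 2 = 2(2^{j+2} − 2) + 2 = 2^{j+3} − 4 + 2 = 2^{j+3} − 2.
Hence |E[k]| = 2^{k+2} − 2 for every k ≥ 0, by induction.

|E[k]| = 2^{k+2} − 2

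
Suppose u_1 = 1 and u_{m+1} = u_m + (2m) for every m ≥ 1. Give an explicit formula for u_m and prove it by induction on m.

Claim: u_m = m^2 − m + 1.

Base case: u_1 = 1, and 1^2 − 1 + 1 = 1.
Assume u_r = r^2 − r + 1.
Then u_{r+1} = u_r + (2r) = (r^2 − r + 1) + (2r) = r^2 + r + 1,
and (r+1)^2 − (r+1) + 1 = r^2 + r + 1.
Hence u_m = m^2 − m + 1 for every m ≥ 1, by induction.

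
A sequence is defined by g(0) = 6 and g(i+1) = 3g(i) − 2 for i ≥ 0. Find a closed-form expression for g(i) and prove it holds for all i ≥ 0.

Claim: g(i) = 5·3^i + 1.

Base case: g(0) = 6, and 5·3^0 + 1 = 5 + 1 = 6.
Assume g(m) = 5·3^m + 1 for some m ≥ 0.
Then g(m+1) = 3g(m) − 2 = 3·(5·3^m + 1) − 2 = 15·3^m + 3 − 2 = 5·3^{m+1} + 1.
So the formula holds for m+1, and by induction g(i) = 5·3^i + 1 for all i ≥ 0.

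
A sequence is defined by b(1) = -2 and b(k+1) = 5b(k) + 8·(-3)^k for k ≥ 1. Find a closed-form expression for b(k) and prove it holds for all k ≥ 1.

Claim: b(k) = -5^k − (-3)^k.

Base case: b(1) = -2, and -5^1 − (-3)^1 = -5 + 3 = -2.
Assume b(r) = -5^r − (-3)^r for some r ≥ 1.
Then b(r+1) = 5b(r) + 8·(-3)^r = 5·(-5^r − (-3)^r) + 8·(-3)^r = -5^{r+1} − 5·(-3)^r + 8·(-3)^r = -5^{r+1} + 3·(-3)^r = -5^{r+1} − (-3)^{r+1}.
This completes the inductive step, so b(k) = -5^k − (-3)^k for all k ≥ 1.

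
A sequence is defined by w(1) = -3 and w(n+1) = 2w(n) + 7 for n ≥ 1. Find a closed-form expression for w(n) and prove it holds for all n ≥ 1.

Claim: w(n) = 2^{n+1} − 7.

Base case: w(1) = -3, and 2^{1+1} − 7 = 4 − 7 = -3.
Assume w(r) = 2^{r+1} − 7 for some r ≥ 1.
Then w(r+1) = 2w(r) + 7 = 2·(2^{r+1} − 7) + 7 = 2^{r+2} − 14 + 7 = 2^{r+2} − 7.
So the formula holds for r+1, and by induction w(n) = 2^{n+1} − 7 for all n ≥ 1.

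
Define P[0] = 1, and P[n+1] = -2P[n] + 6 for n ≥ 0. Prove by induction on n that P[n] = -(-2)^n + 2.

Base case: P[0] = 1, and -(-2)^0 + 2 = -1 + 2 = 1.
Assume P[m] = -(-2)^m + 2 for some m ≥ 0.
Then P[m+1] = -2P[m] + 6 = -2·(-(-2)^m + 2) + 6 = 2·(-2)^m − 4 + 6 = -(-2)^{m+1} + 2.
This completes the inductive step, so P[n] = -(-2)^n + 2 for all n ≥ 0.

P[n] = -(-2)^n + 2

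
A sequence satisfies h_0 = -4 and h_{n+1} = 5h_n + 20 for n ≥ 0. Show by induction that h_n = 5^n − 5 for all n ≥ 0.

Base case: h_0 = -4, and 5^0 − 5 = 1 − 5 = -4.
Assume h_r = 5^r − 5 for some r ≥ 0.
Then h_{r+1} = 5h_r + 20 = 5·(5^r − 5) + 20 = 5^{r+1} − 25 + 20 = 5^{r+1} − 5.
This completes the inductive step, so h_n = 5^n − 5 for all n ≥ 0.

h_n = 5^n − 5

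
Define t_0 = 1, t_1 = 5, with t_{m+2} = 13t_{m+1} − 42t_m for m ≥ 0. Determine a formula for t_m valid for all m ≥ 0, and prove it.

Claim: t_m = 2·6^m − 7^m.

Base cases: t_0 = 1 and 2·6^0 − 7^0 = 1; t_1 = 5 and 2·6^1 − 7^1 = 5.
Assume t_j = 2·6^j − 7^j for all 0 ≤ j ≤ r, where r ≥ 1.
Then t_{r+1} = 13t_r − 42t_{r−1} = 13·(2·6^r − 7^r) − 42·(2·6^{r−1} − 7^{r−1}) = 2·(13·6 − 42)6^{r−1} − (13·7 − 42)7^{r−1} = 72·6^{r−1} − 49·7^{r−1} = 2·6^{r+1} − 7^{r+1}.
By strong induction, t_m = 2·6^m − 7^m for all m ≥ 0.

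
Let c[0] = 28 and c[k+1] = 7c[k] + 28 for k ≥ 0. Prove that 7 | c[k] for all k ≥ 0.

Base case: c[0] = 28 = 7·4, so 7 | c[0].
Assume 7 | c[j], so c[j] = 7t for some integer t.
Then c[j+1] = 7c[j] + 28 = 7·(7t) + 28 = 7(7t + 4), so 7 | c[j+1].
By induction, 7 | c[k] for all k ≥ 0.

7 | c[k]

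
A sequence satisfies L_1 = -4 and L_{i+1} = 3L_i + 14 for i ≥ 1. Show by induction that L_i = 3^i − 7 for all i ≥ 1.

Base case: L_1 = -4, and 3^1 − 7 = 3 − 7 = -4.
Assume L_m = 3^m − 7 for some m ≥ 1.
Then L_{m+1} = 3L_m + 14 = 3·(3^m − 7) + 14 = 3^{m+1} − 21 + 14 = 3^{m+1} − 7.
Hence L_i = 3^i − 7 for every i ≥ 1, by induction.

L_i = 3^i − 7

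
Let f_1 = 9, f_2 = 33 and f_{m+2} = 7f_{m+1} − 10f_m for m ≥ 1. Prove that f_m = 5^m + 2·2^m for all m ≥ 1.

Base cases: f_1 = 9 and 5^1 + 2·2^1 = 9; f_2 = 33 and 5^2 + 2·2^2 = 33.
Assume f_j = 5^j + 2·2^j for all 1 ≤ j ≤ k, where k ≥ 2.
Then f_{k+1} = 7f_k − 10f_{k−1} = 7·(5^k + 2·2^k) − 10·(5^{k−1} + 2·2^{k−1}) = (7·5 − 10)5^{k−1} + 2·(7·2 − 10)2^{k−1} = 25·5^{k−1} + 8·2^{k−1} = 5^{k+1} + 2·2^{k+1}.
This completes the inductive step, so f_m = 5^m + 2·2^m for all m ≥ 1.

f_m = 5^m + 2·2^m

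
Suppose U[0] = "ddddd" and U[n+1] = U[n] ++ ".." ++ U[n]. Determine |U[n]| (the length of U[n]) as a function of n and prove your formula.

Claim: |U[n]| = 7·2^n − 2.

Base case: |U[0]| = 5, and 7·2^0 − 2 = 5.
Assume |U[m]| = 7·2^m − 2.
Then |U[m+1]| = |U[m]| + 2 + |U[m]| = 2|U[m]| + 2 = 2(7·2^m − 2) + 2 = 7·2^{m+1} − 4 + 2 = 7·2^{m+1} − 2.
By induction, |U[n]| = 7·2^n − 2 for all n ≥ 0.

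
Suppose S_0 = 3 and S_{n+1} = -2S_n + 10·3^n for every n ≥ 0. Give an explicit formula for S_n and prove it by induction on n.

Claim: S_n = (-2)^n + 2·3^n.

Base case: S_0 = 3, and (-2)^0 + 2·3^0 = 1 + 2 = 3.
Assume S_r = (-2)^r + 2·3^r for some r ≥ 0.
Then S_{r+1} = -2S_r + 10·3^r = -2·((-2)^r + 2·3^r) + 10·3^r = (-2)^{r+1} − 4·3^r + 10·3^r = (-2)^{r+1} + 6·3^r = (-2)^{r+1} + 2·3^{r+1}.
So the formula holds for r+1, and by induction S_n = (-2)^n + 2·3^n for all n ≥ 0.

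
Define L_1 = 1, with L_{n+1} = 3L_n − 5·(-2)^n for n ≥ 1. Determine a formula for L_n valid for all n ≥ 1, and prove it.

Claim: L_n = 3^n + (-2)^n.

Base case: L_1 = 1, and 3^1 + (-2)^1 = 3 − 2 = 1.
Assume L_j = 3^j + (-2)^j for some j ≥ 1.
Then L_{j+1} = 3L_j − 5·(-2)^j = 3·(3^j + (-2)^j) − 5·(-2)^j = 3^{j+1} + 3·(-2)^j − 5·(-2)^j = 3^{j+1} − 2·(-2)^j = 3^{j+1} + (-2)^{j+1}.
By induction, L_n = 3^n + (-2)^n for all n ≥ 1.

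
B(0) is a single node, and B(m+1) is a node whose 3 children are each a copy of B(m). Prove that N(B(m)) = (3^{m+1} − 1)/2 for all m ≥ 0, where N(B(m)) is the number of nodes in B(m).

Base case: N(B(0)) = 1, and (3^{0+1} − 1)/2 = 1.
Assume N(B(r)) = (3^{r+1} − 1)/2.
Then N(B(r+1)) = 1 + 3N(B(r)) = 1 + 3·(3^{r+1} − 1)/2 = 1 + (3^{r+2} − 3)/2 = (2 + 3^{r+2} − 3)/2 = (3^{r+2} − 1)/2.
This completes the inductive step, so N(B(m)) = (3^{m+1} − 1)/2 for all m ≥ 0.

N(B(m)) = (3^{m+1} − 1)/2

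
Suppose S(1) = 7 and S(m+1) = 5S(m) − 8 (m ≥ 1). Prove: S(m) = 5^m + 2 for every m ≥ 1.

Base case: S(1) = 7, and 5^1 + 2 = 5 + 2 = 7.
Assume S(r) = 5^r + 2 for some r ≥ 1.
Then S(r+1) = 5S(r) − 8 = 5·(5^r + 2) − 8 = 5^{r+1} + 10 − 8 = 5^{r+1} + 2.
So the formula holds for r+1, and by induction S(m) = 5^m + 2 for all m ≥ 1.

S(m) = 5^m + 2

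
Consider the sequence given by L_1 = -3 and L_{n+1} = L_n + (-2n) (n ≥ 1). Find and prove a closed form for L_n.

Claim: L_n = -n^2 + n − 3.

Base case: L_1 = -3, and -1^2 + 1 − 3 = -3.
Assume L_m = -m^2 + m − 3.
Then L_{m+1} = L_m + (-2m) = (-m^2 + m − 3) + (-2m) = -m^2 − m − 3,
and -(m+1)^2 + (m+1) − 3 = -m^2 − m − 3.
By induction, L_n = -n^2 + n − 3 for all n ≥ 1.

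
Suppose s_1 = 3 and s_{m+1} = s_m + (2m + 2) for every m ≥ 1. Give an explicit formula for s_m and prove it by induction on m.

Claim: s_m = m^2 + m + 1.

Base case: s_1 = 3, and 1^2 + 1 + 1 = 3.
Assume s_j = j^2 + j + 1.
Then s_{j+1} = s_j + (2j + 2) = (j^2 + j + 1) + (2j + 2) = j^2 + 3j + 3,
and (j+1)^2 + (j+1) + 1 = j^2 + 3j + 3.
Hence s_m = m^2 + m + 1 for every m ≥ 1, by induction.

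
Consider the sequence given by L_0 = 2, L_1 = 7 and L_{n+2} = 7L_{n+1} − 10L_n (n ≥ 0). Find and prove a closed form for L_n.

Claim: L_n = 2^n + 5^n.

Base cases: L_0 = 2 and 2^0 + 5^0 = 2; L_1 = 7 and 2^1 + 5^1 = 7.
Assume L_j = 2^j + 5^j for all 0 ≤ j ≤ m, where m ≥ 1.
Then L_{m+1} = 7L_m − 10L_{m−1} = 7·(2^m + 5^m) − 10·(2^{m−1} + 5^{m−1}) = (7·2 − 10)2^{m−1} + (7·5 − 10)5^{m−1} = 4·2^{m−1} + 25·5^{m−1} = 2^{m+1} + 5^{m+1}.
This completes the inductive step, so L_n = 2^n + 5^n for all n ≥ 0.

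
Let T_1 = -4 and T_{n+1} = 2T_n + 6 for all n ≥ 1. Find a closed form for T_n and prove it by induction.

Claim: T_n = 2^n − 6.

Base case: T_1 = -4, and 2^1 − 6 = 2 − 6 = -4.
Assume T_j = 2^j − 6 for some j ≥ 1.
Then T_{j+1} = 2T_j + 6 = 2·(2^j − 6) + 6 = 2^{j+1} − 12 + 6 = 2^{j+1} − 6.
This completes the inductive step, so T_n = 2^n − 6 for all n ≥ 1.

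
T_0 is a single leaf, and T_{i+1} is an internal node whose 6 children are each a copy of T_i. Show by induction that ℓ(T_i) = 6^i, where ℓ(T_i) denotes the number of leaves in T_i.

Base case: ℓ(T_0) = 1, and 6^0 = 1.
Assume ℓ(T_r) = 6^r.
Then ℓ(T_{r+1}) = 6·ℓ(T_r) = 6·6^r = 6^{r+1}.
So the formula holds for r+1, and by induction ℓ(T_i) = 6^i for all i ≥ 0.

ℓ(T_i) = 6^i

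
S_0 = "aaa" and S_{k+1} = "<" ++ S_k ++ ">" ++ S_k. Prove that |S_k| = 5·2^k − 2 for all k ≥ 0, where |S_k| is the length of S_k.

Base case: |S_0| = 3, and 5·2^0 − 2 = 3.
Assume |S_r| = 5·2^r − 2.
Then |S_{r+1}| = 1 + |S_r| + 1 + |S_r| = 2|S_r| + 2 = 2(5·2^r − 2) + 2 = 5·2^{r+1} − 4 + 2 = 5·2^{r+1} − 2.
Hence |S_k| = 5·2^k − 2 for every k ≥ 0, by induction.

|S_k| = 5·2^k − 2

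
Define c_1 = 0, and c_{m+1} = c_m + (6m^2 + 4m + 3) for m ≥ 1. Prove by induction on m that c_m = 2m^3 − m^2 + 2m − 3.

Base case: c_1 = 0, and 2·1^3 − 1^2 + 2·1 − 3 = 0.
Assume c_k = 2k^3 − k^2 + 2k − 3.
Then c_{k+1} = c_k + (6k^2 + 4k + 3) = (2k^3 − k^2 + 2k − 3) + (6k^2 + 4k + 3) = 2k^3 + 5k^2 + 6k,
and 2·(k+1)^3 − (k+1)^2 + 2·(k+1) − 3 = 2k^3 + 5k^2 + 6k.
By induction, c_m = 2m^3 − m^2 + 2m − 3 for all m ≥ 1.

c_m = 2m^3 − m^2 + 2m − 3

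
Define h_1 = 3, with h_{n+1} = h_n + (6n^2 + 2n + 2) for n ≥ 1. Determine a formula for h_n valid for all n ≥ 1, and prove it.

Claim: h_n = 2n^3 − 2n^2 + 2n + 1.

Base case: h_1 = 3, and 2·1^3 − 2·1^2 + 2·1 + 1 = 3.
Assume h_m = 2m^3 − 2m^2 + 2m + 1.
Then h_{m+1} = h_m + (6m^2 + 2m + 2) = (2m^3 − 2m^2 + 2m + 1) + (6m^2 + 2m + 2) = 2m^3 + 4m^2 + 4m + 3,
and 2·(m+1)^3 − 2·(m+1)^2 + 2·(m+1) + 1 = 2m^3 + 4m^2 + 4m + 3.
This completes the inductive step, so h_n = 2n^3 − 2n^2 + 2n + 1 for all n ≥ 1.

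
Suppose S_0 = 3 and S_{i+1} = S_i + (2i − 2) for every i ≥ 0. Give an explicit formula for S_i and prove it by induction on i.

Claim: S_i = i^2 − 3i + 3.

Base case: S_0 = 3, and 0^2 − 3·0 + 3 = 3.
Assume S_r = r^2 − 3r + 3.
Then S_{r+1} = S_r + (2r − 2) = (r^2 − 3r + 3) + (2r − 2) = r^2 − r + 1,
and (r+1)^2 − 3·(r+1) + 3 = r^2 − r + 1.
By induction, S_i = i^2 − 3i + 3 for all i ≥ 0.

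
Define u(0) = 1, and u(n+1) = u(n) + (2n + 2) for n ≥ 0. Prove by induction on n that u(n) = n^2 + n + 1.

Base case: u(0) = 1, and 0^2 + 0 + 1 = 1.
Assume u(k) = k^2 + k + 1.
Then u(k+1) = u(k) + (2k + 2) = (k^2 + k + 1) + (2k + 2) = k^2 + 3k + 3,
and (k+1)^2 + (k+1) + 1 = k^2 + 3k + 3.
By induction, u(n) = n^2 + n + 1 for all n ≥ 0.

u(n) = n^2 + n + 1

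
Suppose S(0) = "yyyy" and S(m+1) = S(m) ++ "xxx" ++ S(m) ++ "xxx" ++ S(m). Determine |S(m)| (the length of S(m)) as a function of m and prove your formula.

Claim: |S(m)| = 7·3^m − 3.

Base case: |S(0)| = 4, and 7·3^0 − 3 = 4.
Assume |S(r)| = 7·3^r − 3.
Then |S(r+1)| = 3|S(r)| + 6 = 3(7·3^r − 3) + 6 = 7·3^{r+1} − 9 + 6 = 7·3^{r+1} − 3.
This completes the inductive step, so |S(m)| = 7·3^m − 3 for all m ≥ 0.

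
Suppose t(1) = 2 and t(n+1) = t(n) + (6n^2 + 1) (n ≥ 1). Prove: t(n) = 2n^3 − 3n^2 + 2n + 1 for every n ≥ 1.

Base case: t(1) = 2, and 2·1^3 − 3·1^2 + 2·1 + 1 = 2.
Assume t(m) = 2m^3 − 3m^2 + 2m + 1.
Then t(m+1) = t(m) + (6m^2 + 1) = (2m^3 − 3m^2 + 2m + 1) + (6m^2 + 1) = 2m^3 + 3m^2 + 2m + 2,
and 2·(m+1)^3 − 3·(m+1)^2 + 2·(m+1) + 1 = 2m^3 + 3m^2 + 2m + 2.
Hence t(n) = 2n^3 − 3n^2 + 2n + 1 for every n ≥ 1, by induction.

t(n) = 2n^3 − 3n^2 + 2n + 1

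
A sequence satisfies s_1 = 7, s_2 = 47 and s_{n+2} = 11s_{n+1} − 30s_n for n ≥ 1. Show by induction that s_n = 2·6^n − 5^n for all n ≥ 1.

Base cases: s_1 = 7 and 2·6^1 − 5^1 = 7; s_2 = 47 and 2·6^2 − 5^2 = 47.
Assume s_j = 2·6^j − 5^j for all 1 ≤ j ≤ k, where k ≥ 2.
Then s_{k+1} = 11s_k − 30s_{k−1} = 11·(2·6^k − 5^k) − 30·(2·6^{k−1} − 5^{k−1}) = 2·(11·6 − 30)6^{k−1} − (11·5 − 30)5^{k−1} = 72·6^{k−1} − 25·5^{k−1} = 2·6^{k+1} − 5^{k+1}.
By strong induction, s_n = 2·6^n − 5^n for all n ≥ 1.

s_n = 2·6^n − 5^n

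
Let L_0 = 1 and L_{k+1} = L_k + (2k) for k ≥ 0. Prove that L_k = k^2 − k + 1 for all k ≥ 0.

Base case: L_0 = 1, and 0^2 − 0 + 1 = 1.
Assume L_j = j^2 − j + 1.
Then L_{j+1} = L_j + (2j) = (j^2 − j + 1) + (2j) = j^2 + j + 1,
and (j+1)^2 − (j+1) + 1 = j^2 + j + 1.
This completes the inductive step, so L_k = k^2 − k + 1 for all k ≥ 0.

L_k = k^2 − k + 1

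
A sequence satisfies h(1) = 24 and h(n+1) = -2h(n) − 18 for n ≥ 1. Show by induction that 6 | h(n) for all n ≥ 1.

Base case: h(1) = 24 = 6·4, so 6 | h(1).
Assume 6 | h(j), so h(j) = 6t for some integer t.
Then h(j+1) = -2h(j) − 18 = -2·(6t) − 18 = 6(-2t − 3), so 6 | h(j+1).
Hence 6 | h(n) for every n ≥ 1, by induction.

6 | h(n)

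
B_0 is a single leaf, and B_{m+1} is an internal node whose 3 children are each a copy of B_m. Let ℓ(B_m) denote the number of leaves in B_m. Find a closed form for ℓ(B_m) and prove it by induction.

Claim: ℓ(B_m) = 3^m.

Base case: ℓ(B_0) = 1, and 3^0 = 1.
Assume ℓ(B_r) = 3^r.
Then ℓ(B_{r+1}) = 3·ℓ(B_r) = 3·3^r = 3^{r+1}.
By induction, ℓ(B_m) = 3^m for all m ≥ 0.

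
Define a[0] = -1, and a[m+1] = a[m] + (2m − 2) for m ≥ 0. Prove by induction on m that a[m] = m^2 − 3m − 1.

Base case: a[0] = -1, and 0^2 − 3·0 − 1 = -1.
Assume a[r] = r^2 − 3r − 1.
Then a[r+1] = a[r] + (2r − 2) = (r^2 − 3r − 1) + (2r − 2) = r^2 − r − 3,
and (r+1)^2 − 3·(r+1) − 1 = r^2 − r − 3.
Hence a[m] = m^2 − 3m − 1 for every m ≥ 0, by induction.

a[m] = m^2 − 3m − 1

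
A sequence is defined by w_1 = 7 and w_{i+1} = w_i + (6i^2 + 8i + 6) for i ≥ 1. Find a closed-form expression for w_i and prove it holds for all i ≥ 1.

Claim: w_i = 2i^3 + i^2 + 3i + 1.

Base case: w_1 = 7, and 2·1^3 + 1^2 + 3·1 + 1 = 7.
Assume w_k = 2k^3 + k^2 + 3k + 1.
Then w_{k+1} = w_k + (6k^2 + 8k + 6) = (2k^3 + k^2 + 3k + 1) + (6k^2 + 8k + 6) = 2k^3 + 7k^2 + 11k + 7,
and 2·(k+1)^3 + (k+1)^2 + 3·(k+1) + 1 = 2k^3 + 7k^2 + 11k + 7.
This completes the inductive step, so w_i = 2i^3 + i^2 + 3i + 1 for all i ≥ 1.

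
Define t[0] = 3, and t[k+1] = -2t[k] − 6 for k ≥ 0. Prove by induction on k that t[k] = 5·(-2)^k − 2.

Base case: t[0] = 3, and 5·(-2)^0 − 2 = 5 − 2 = 3.
Assume t[r] = 5·(-2)^r − 2 for some r ≥ 0.
Then t[r+1] = -2t[r] − 6 = -2·(5·(-2)^r − 2) − 6 = -10·(-2)^r + 4 − 6 = 5·(-2)^{r+1} − 2.
So the formula holds for r+1, and by induction t[k] = 5·(-2)^k − 2 for all k ≥ 0.

t[k] = 5·(-2)^k − 2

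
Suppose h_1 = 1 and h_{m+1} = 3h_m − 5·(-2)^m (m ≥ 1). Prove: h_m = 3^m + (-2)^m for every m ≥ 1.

Base case: h_1 = 1, and 3^1 + (-2)^1 = 3 − 2 = 1.
Assume h_j = 3^j + (-2)^j for some j ≥ 1.
Then h_{j+1} = 3h_j − 5·(-2)^j = 3·(3^j + (-2)^j) − 5·(-2)^j = 3^{j+1} + 3·(-2)^j − 5·(-2)^j = 3^{j+1} − 2·(-2)^j = 3^{j+1} + (-2)^{j+1}.
Hence h_m = 3^m + (-2)^m for every m ≥ 1, by induction.

h_m = 3^m + (-2)^m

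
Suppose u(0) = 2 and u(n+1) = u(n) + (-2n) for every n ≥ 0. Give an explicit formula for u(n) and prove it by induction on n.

Claim: u(n) = -n^2 + n + 2.

Base case: u(0) = 2, and -0^2 + 0 + 2 = 2.
Assume u(m) = -m^2 + m + 2.
Then u(m+1) = u(m) + (-2m) = (-m^2 + m + 2) + (-2m) = -m^2 − m + 2,
and -(m+1)^2 + (m+1) + 2 = -m^2 − m + 2.
Hence u(n) = -n^2 + n + 2 for every n ≥ 0, by induction.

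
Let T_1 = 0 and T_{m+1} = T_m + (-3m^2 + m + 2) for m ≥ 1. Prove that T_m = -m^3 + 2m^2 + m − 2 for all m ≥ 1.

Base case: T_1 = 0, and -1^3 + 2·1^2 + 1 − 2 = 0.
Assume T_r = -r^3 + 2r^2 + r − 2.
Then T_{r+1} = T_r + (-3r^2 + r + 2) = (-r^3 + 2r^2 + r − 2) + (-3r^2 + r + 2) = -r^3 − r^2 + 2r,
and -(r+1)^3 + 2·(r+1)^2 + (r+1) − 2 = -r^3 − r^2 + 2r.
This completes the inductive step, so T_m = -m^3 + 2m^2 + m − 2 for all m ≥ 1.

T_m = -m^3 + 2m^2 + m − 2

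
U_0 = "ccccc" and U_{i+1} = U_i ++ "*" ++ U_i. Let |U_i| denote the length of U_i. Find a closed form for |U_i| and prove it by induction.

Claim: |U_i| = 6·2^i − 1.

Base case: |U_0| = 5, and 6·2^0 − 1 = 5.
Assume |U_j| = 6·2^j − 1.
Then |U_{j+1}| = |U_j| + 1 + |U_j| = 2|U_j| + 1 = 2(6·2^j − 1) + 1 = 6·2^{j+1} − 2 + 1 = 6·2^{j+1} − 1.
Hence |U_i| = 6·2^i − 1 for every i ≥ 0, by induction.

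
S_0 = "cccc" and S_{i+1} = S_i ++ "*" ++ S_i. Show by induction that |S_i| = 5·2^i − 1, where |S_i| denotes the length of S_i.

Base case: |S_0| = 4, and 5·2^0 − 1 = 4.
Assume |S_m| = 5·2^m − 1.
Then |S_{m+1}| = |S_m| + 1 + |S_m| = 2|S_m| + 1 = 2(5·2^m − 1) + 1 = 5·2^{m+1} − 2 + 1 = 5·2^{m+1} − 1.
This completes the inductive step, so |S_i| = 5·2^i − 1 for all i ≥ 0.

|S_i| = 5·2^i − 1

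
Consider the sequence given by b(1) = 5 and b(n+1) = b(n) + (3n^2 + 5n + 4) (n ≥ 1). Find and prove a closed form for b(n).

Claim: b(n) = n^3 + n^2 + 2n + 1.

Base case: b(1) = 5, and 1^3 + 1^2 + 2·1 + 1 = 5.
Assume b(r) = r^3 + r^2 + 2r + 1.
Then b(r+1) = b(r) + (3r^2 + 5r + 4) = (r^3 + r^2 + 2r + 1) + (3r^2 + 5r + 4) = r^3 + 4r^2 + 7r + 5,
and (r+1)^3 + (r+1)^2 + 2·(r+1) + 1 = r^3 + 4r^2 + 7r + 5.
By induction, b(n) = n^3 + n^2 + 2n + 1 for all n ≥ 1.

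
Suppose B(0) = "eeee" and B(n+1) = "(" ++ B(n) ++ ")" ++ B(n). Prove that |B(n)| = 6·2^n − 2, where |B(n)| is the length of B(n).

Base case: |B(0)| = 4, and 6·2^0 − 2 = 4.
Assume |B(r)| = 6·2^r − 2.
Then |B(r+1)| = 1 + |B(r)| + 1 + |B(r)| = 2|B(r)| + 2 = 2(6·2^r − 2) + 2 = 6·2^{r+1} − 4 + 2 = 6·2^{r+1} − 2.
By induction, |B(n)| = 6·2^n − 2 for all n ≥ 0.

|B(n)| = 6·2^n − 2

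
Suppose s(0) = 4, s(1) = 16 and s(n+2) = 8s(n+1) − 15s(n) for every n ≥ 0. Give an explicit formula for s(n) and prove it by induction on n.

Claim: s(n) = 2·3^n + 2·5^n.

Base cases: s(0) = 4 and 2·3^0 + 2·5^0 = 4; s(1) = 16 and 2·3^1 + 2·5^1 = 16.
Assume s(j) = 2·3^j + 2·5^j for all 0 ≤ j ≤ m, where m ≥ 1.
Then s(m+1) = 8s(m) − 15s(m−1) = 8·(2·3^m + 2·5^m) − 15·(2·3^{m−1} + 2·5^{m−1}) = 2·(8·3 − 15)3^{m−1} + 2·(8·5 − 15)5^{m−1} = 18·3^{m−1} + 50·5^{m−1} = 2·3^{m+1} + 2·5^{m+1}.
By strong induction, s(n) = 2·3^n + 2·5^n for all n ≥ 0.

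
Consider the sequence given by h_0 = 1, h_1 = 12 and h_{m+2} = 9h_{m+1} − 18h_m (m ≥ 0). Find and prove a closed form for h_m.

Claim: h_m = 3·6^m − 2·3^m.

Base cases: h_0 = 1 and 3·6^0 − 2·3^0 = 1; h_1 = 12 and 3·6^1 − 2·3^1 = 12.
Assume h_j = 3·6^j − 2·3^j for all 0 ≤ j ≤ k, where k ≥ 1.
Then h_{k+1} = 9h_k − 18h_{k−1} = 9·(3·6^k − 2·3^k) − 18·(3·6^{k−1} − 2·3^{k−1}) = 3·(9·6 − 18)6^{k−1} − 2·(9·3 − 18)3^{k−1} = 108·6^{k−1} − 18·3^{k−1} = 3·6^{k+1} − 2·3^{k+1}.
By strong induction, h_m = 3·6^m − 2·3^m for all m ≥ 0.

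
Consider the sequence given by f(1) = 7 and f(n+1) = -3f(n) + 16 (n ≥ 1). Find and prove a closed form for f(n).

Claim: f(n) = -(-3)^n + 4.

Base case: f(1) = 7, and -(-3)^1 + 4 = 3 + 4 = 7.
Assume f(j) = -(-3)^j + 4 for some j ≥ 1.
Then f(j+1) = -3f(j) + 16 = -3·(-(-3)^j + 4) + 16 = 3·(-3)^j − 12 + 16 = -(-3)^{j+1} + 4.
So the formula holds for j+1, and by induction f(n) = -(-3)^n + 4 for all n ≥ 1.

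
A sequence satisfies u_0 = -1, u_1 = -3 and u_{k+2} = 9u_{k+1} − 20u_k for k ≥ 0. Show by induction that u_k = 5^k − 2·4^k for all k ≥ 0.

Base cases: u_0 = -1 and 5^0 − 2·4^0 = -1; u_1 = -3 and 5^1 − 2·4^1 = -3.
Assume u_j = 5^j − 2·4^j for all 0 ≤ j ≤ m, where m ≥ 1.
Then u_{m+1} = 9u_m − 20u_{m−1} = 9·(5^m − 2·4^m) − 20·(5^{m−1} − 2·4^{m−1}) = (9·5 − 20)5^{m−1} − 2·(9·4 − 20)4^{m−1} = 25·5^{m−1} − 32·4^{m−1} = 5^{m+1} − 2·4^{m+1}.
So the formula holds for m+1, and by strong induction u_k = 5^k − 2·4^k for all k ≥ 0.

u_k = 5^k − 2·4^k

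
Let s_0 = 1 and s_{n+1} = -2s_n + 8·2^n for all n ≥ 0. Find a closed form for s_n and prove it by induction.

Claim: s_n = -(-2)^n + 2·2^n.

Base case: s_0 = 1, and -(-2)^0 + 2·2^0 = -1 + 2 = 1.
Assume s_m = -(-2)^m + 2·2^m for some m ≥ 0.
Then s_{m+1} = -2s_m + 8·2^m = -2·(-(-2)^m + 2·2^m) + 8·2^m = -(-2)^{m+1} − 4·2^m + 8·2^m = -(-2)^{m+1} + 4·2^m = -(-2)^{m+1} + 2·2^{m+1}.
By induction, s_n = -(-2)^n + 2·2^n for all n ≥ 0.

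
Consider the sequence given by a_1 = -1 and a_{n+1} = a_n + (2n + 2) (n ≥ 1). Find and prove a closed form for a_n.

Claim: a_n = n^2 + n − 3.

Base case: a_1 = -1, and 1^2 + 1 − 3 = -1.
Assume a_r = r^2 + r − 3.
Then a_{r+1} = a_r + (2r + 2) = (r^2 + r − 3) + (2r + 2) = r^2 + 3r − 1,
and (r+1)^2 + (r+1) − 3 = r^2 + 3r − 1.
This completes the inductive step, so a_n = n^2 + n − 3 for all n ≥ 1.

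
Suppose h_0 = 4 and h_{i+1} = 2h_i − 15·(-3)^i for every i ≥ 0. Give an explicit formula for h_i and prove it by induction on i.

Claim: h_i = 2^i + 3·(-3)^i.

Base case: h_0 = 4, and 2^0 + 3·(-3)^0 = 1 + 3 = 4.
Assume h_m = 2^m + 3·(-3)^m for some m ≥ 0.
Then h_{m+1} = 2h_m − 15·(-3)^m = 2·(2^m + 3·(-3)^m) − 15·(-3)^m = 2^{m+1} + 6·(-3)^m − 15·(-3)^m = 2^{m+1} − 9·(-3)^m = 2^{m+1} + 3·(-3)^{m+1}.
This completes the inductive step, so h_i = 2^i + 3·(-3)^i for all i ≥ 0.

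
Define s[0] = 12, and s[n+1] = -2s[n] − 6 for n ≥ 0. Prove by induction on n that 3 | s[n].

Base case: s[0] = 12 = 3·4, so 3 | s[0].
Assume 3 | s[r], so s[r] = 3t for some integer t.
Then s[r+1] = -2s[r] − 6 = -2·(3t) − 6 = 3(-2t − 2), so 3 | s[r+1].
Hence 3 | s[n] for every n ≥ 0, by induction.

3 | s[n]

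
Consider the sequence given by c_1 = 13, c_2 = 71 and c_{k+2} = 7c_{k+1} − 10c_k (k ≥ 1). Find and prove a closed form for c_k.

Claim: c_k = 3·5^k − 2^k.

Base cases: c_1 = 13 and 3·5^1 − 2^1 = 13; c_2 = 71 and 3·5^2 − 2^2 = 71.
Assume c_j = 3·5^j − 2^j for all 1 ≤ j ≤ r, where r ≥ 2.
Then c_{r+1} = 7c_r − 10c_{r−1} = 7·(3·5^r − 2^r) − 10·(3·5^{r−1} − 2^{r−1}) = 3·(7·5 − 10)5^{r−1} − (7·2 − 10)2^{r−1} = 75·5^{r−1} − 4·2^{r−1} = 3·5^{r+1} − 2^{r+1}.
By strong induction, c_k = 3·5^k − 2^k for all k ≥ 1.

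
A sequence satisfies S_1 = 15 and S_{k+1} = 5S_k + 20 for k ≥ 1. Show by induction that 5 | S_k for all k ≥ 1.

Base case: S_1 = 15 = 5·3, so 5 | S_1.
Assume 5 | S_m, so S_m = 5t for some integer t.
Then S_{m+1} = 5S_m + 20 = 5·(5t) + 20 = 5(5t + 4), so 5 | S_{m+1}.
Hence 5 | S_k for every k ≥ 1, by induction.

5 | S_k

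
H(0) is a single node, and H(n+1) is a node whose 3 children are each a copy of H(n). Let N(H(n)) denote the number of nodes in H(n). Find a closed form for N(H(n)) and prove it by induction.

Claim: N(H(n)) = (3^{n+1} − 1)/2.

Base case: N(H(0)) = 1, and (3^{0+1} − 1)/2 = 1.
Assume N(H(j)) = (3^{j+1} − 1)/2.
Then N(H(j+1)) = 1 + 3N(H(j)) = 1 + 3·(3^{j+1} − 1)/2 = 1 + (3^{j+2} − 3)/2 = (2 + 3^{j+2} − 3)/2 = (3^{j+2} − 1)/2.
This completes the inductive step, so N(H(n)) = (3^{n+1} − 1)/2 for all n ≥ 0.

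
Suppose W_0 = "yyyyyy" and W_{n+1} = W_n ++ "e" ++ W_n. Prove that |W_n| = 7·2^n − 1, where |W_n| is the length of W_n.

Base case: |W_0| = 6, and 7·2^0 − 1 = 6.
Assume |W_k| = 7·2^k − 1.
Then |W_{k+1}| = |W_k| + 1 + |W_k| = 2|W_k| + 1 = 2(7·2^k − 1) + 1 = 7·2^{k+1} − 2 + 1 = 7·2^{k+1} − 1.
Hence |W_n| = 7·2^n − 1 for every n ≥ 0, by induction.

|W_n| = 7·2^n − 1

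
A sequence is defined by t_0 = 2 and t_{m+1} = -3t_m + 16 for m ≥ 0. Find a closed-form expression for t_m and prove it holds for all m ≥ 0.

Claim: t_m = -2·(-3)^m + 4.

Base case: t_0 = 2, and -2·(-3)^0 + 4 = -2 + 4 = 2.
Assume t_j = -2·(-3)^j + 4 for some j ≥ 0.
Then t_{j+1} = -3t_j + 16 = -3·(-2·(-3)^j + 4) + 16 = 6·(-3)^j − 12 + 16 = -2·(-3)^{j+1} + 4.
So the formula holds for j+1, and by induction t_m = -2·(-3)^m + 4 for all m ≥ 0.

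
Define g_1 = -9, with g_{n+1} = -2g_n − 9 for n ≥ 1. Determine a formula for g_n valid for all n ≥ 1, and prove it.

Claim: g_n = 3·(-2)^n − 3.

Base case: g_1 = -9, and 3·(-2)^1 − 3 = -6 − 3 = -9.
Assume g_j = 3·(-2)^j − 3 for some j ≥ 1.
Then g_{j+1} = -2g_j − 9 = -2·(3·(-2)^j − 3) − 9 = -6·(-2)^j + 6 − 9 = 3·(-2)^{j+1} − 3.
By induction, g_n = 3·(-2)^n − 3 for all n ≥ 1.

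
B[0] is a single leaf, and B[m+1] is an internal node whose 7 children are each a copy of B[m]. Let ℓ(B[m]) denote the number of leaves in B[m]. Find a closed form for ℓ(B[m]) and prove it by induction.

Claim: ℓ(B[m]) = 7^m.

Base case: ℓ(B[0]) = 1, and 7^0 = 1.
Assume ℓ(B[r]) = 7^r.
Then ℓ(B[r+1]) = 7·ℓ(B[r]) = 7·7^r = 7^{r+1}.
This completes the inductive step, so ℓ(B[m]) = 7^m for all m ≥ 0.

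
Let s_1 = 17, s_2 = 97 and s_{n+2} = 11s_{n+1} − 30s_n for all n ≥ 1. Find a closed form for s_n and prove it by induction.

Claim: s_n = 5^n + 2·6^n.

Base cases: s_1 = 17 and 5^1 + 2·6^1 = 17; s_2 = 97 and 5^2 + 2·6^2 = 97.
Assume s_j = 5^j + 2·6^j for all 1 ≤ j ≤ r, where r ≥ 2.
Then s_{r+1} = 11s_r − 30s_{r−1} = 11·(5^r + 2·6^r) − 30·(5^{r−1} + 2·6^{r−1}) = (11·5 − 30)5^{r−1} + 2·(11·6 − 30)6^{r−1} = 25·5^{r−1} + 72·6^{r−1} = 5^{r+1} + 2·6^{r+1}.
This completes the inductive step, so s_n = 5^n + 2·6^n for all n ≥ 1.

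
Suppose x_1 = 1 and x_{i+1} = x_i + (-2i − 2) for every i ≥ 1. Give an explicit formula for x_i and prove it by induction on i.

Claim: x_i = -i^2 − i + 3.

Base case: x_1 = 1, and -1^2 − 1 + 3 = 1.
Assume x_r = -r^2 − r + 3.
Then x_{r+1} = x_r + (-2r − 2) = (-r^2 − r + 3) + (-2r − 2) = -r^2 − 3r + 1,
and -(r+1)^2 − (r+1) + 3 = -r^2 − 3r + 1.
Hence x_i = -i^2 − i + 3 for every i ≥ 1, by induction.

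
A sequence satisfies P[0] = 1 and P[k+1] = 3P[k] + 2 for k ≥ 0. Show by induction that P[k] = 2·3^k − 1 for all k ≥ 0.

Base case: P[0] = 1, and 2·3^0 − 1 = 2 − 1 = 1.
Assume P[j] = 2·3^j − 1 for some j ≥ 0.
Then P[j+1] = 3P[j] + 2 = 3·(2·3^j − 1) + 2 = 6·3^j − 3 + 2 = 2·3^{j+1} − 1.
By induction, P[k] = 2·3^k − 1 for all k ≥ 0.

P[k] = 2·3^k − 1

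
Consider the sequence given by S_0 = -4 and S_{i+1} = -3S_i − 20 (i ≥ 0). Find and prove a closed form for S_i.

Claim: S_i = (-3)^i − 5.

Base case: S_0 = -4, and (-3)^0 − 5 = 1 − 5 = -4.
Assume S_m = (-3)^m − 5 for some m ≥ 0.
Then S_{m+1} = -3S_m − 20 = -3·((-3)^m − 5) − 20 = -3·(-3)^m + 15 − 20 = (-3)^{m+1} − 5.
By induction, S_i = (-3)^i − 5 for all i ≥ 0.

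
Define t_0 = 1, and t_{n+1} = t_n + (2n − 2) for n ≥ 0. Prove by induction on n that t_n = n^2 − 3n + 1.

Base case: t_0 = 1, and 0^2 − 3·0 + 1 = 1.
Assume t_r = r^2 − 3r + 1.
Then t_{r+1} = t_r + (2r − 2) = (r^2 − 3r + 1) + (2r − 2) = r^2 − r − 1,
and (r+1)^2 − 3·(r+1) + 1 = r^2 − r − 1.
This completes the inductive step, so t_n = n^2 − 3n + 1 for all n ≥ 0.

t_n = n^2 − 3n + 1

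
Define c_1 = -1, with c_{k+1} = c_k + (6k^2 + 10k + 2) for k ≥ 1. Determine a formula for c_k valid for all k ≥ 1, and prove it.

Claim: c_k = 2k^3 + 2k^2 − 2k − 3.

Base case: c_1 = -1, and 2·1^3 + 2·1^2 − 2·1 − 3 = -1.
Assume c_j = 2j^3 + 2j^2 − 2j − 3.
Then c_{j+1} = c_j + (6j^2 + 10j + 2) = (2j^3 + 2j^2 − 2j − 3) + (6j^2 + 10j + 2) = 2j^3 + 8j^2 + 8j − 1,
and 2·(j+1)^3 + 2·(j+1)^2 − 2·(j+1) − 3 = 2j^3 + 8j^2 + 8j − 1.
This completes the inductive step, so c_k = 2k^3 + 2k^2 − 2k − 3 for all k ≥ 1.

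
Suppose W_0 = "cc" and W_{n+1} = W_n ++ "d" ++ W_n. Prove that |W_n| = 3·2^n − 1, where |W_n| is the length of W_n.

Base case: |W_0| = 2, and 3·2^0 − 1 = 2.
Assume |W_m| = 3·2^m − 1.
Then |W_{m+1}| = |W_m| + 1 + |W_m| = 2|W_m| + 1 = 2(3·2^m − 1) + 1 = 3·2^{m+1} − 2 + 1 = 3·2^{m+1} − 1.
Hence |W_n| = 3·2^n − 1 for every n ≥ 0, by induction.

|W_n| = 3·2^n − 1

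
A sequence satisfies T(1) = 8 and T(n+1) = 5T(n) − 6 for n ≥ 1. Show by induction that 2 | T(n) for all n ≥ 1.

Base case: T(1) = 8 = 2·4, so 2 | T(1).
Assume 2 | T(r), so T(r) = 2t for some integer t.
Then T(r+1) = 5T(r) − 6 = 5·(2t) − 6 = 2(5t − 3), so 2 | T(r+1).
Hence 2 | T(n) for every n ≥ 1, by induction.

2 | T(n)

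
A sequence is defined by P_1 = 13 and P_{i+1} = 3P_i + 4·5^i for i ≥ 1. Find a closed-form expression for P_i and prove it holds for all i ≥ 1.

Claim: P_i = 3^i + 2·5^i.

Base case: P_1 = 13, and 3^1 + 2·5^1 = 3 + 10 = 13.
Assume P_j = 3^j + 2·5^j for some j ≥ 1.
Then P_{j+1} = 3P_j + 4·5^j = 3·(3^j + 2·5^j) + 4·5^j = 3^{j+1} + 6·5^j + 4·5^j = 3^{j+1} + 10·5^j = 3^{j+1} + 2·5^{j+1}.
This completes the inductive step, so P_i = 3^i + 2·5^i for all i ≥ 1.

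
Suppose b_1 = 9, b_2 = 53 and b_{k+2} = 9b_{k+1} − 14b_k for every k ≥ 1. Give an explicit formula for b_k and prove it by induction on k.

Claim: b_k = 2^k + 7^k.

Base cases: b_1 = 9 and 2^1 + 7^1 = 9; b_2 = 53 and 2^2 + 7^2 = 53.
Assume b_j = 2^j + 7^j for all 1 ≤ j ≤ r, where r ≥ 2.
Then b_{r+1} = 9b_r − 14b_{r−1} = 9·(2^r + 7^r) − 14·(2^{r−1} + 7^{r−1}) = (9·2 − 14)2^{r−1} + (9·7 − 14)7^{r−1} = 4·2^{r−1} + 49·7^{r−1} = 2^{r+1} + 7^{r+1}.
Hence b_k = 2^k + 7^k for every k ≥ 1, by strong induction.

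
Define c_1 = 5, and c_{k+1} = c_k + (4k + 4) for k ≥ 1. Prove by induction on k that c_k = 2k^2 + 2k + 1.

Base case: c_1 = 5, and 2·1^2 + 2·1 + 1 = 5.
Assume c_m = 2m^2 + 2m + 1.
Then c_{m+1} = c_m + (4m + 4) = (2m^2 + 2m + 1) + (4m + 4) = 2m^2 + 6m + 5,
and 2·(m+1)^2 + 2·(m+1) + 1 = 2m^2 + 6m + 5.
Hence c_k = 2k^2 + 2k + 1 for every k ≥ 1, by induction.

c_k = 2k^2 + 2k + 1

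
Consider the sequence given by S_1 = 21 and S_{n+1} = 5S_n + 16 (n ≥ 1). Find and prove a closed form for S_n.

Claim: S_n = 5^{n+1} − 4.

Base case: S_1 = 21, and 5^{1+1} − 4 = 25 − 4 = 21.
Assume S_k = 5^{k+1} − 4 for some k ≥ 1.
Then S_{k+1} = 5S_k + 16 = 5·(5^{k+1} − 4) + 16 = 5^{k+2} − 20 + 16 = 5^{k+2} − 4.
By induction, S_n = 5^{n+1} − 4 for all n ≥ 1.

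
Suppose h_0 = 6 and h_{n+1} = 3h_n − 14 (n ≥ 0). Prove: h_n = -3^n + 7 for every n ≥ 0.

Base case: h_0 = 6, and -3^0 + 7 = -1 + 7 = 6.
Assume h_m = -3^m + 7 for some m ≥ 0.
Then h_{m+1} = 3h_m − 14 = 3·(-3^m + 7) − 14 = -3^{m+1} + 21 − 14 = -3^{m+1} + 7.
So the formula holds for m+1, and by induction h_n = -3^n + 7 for all n ≥ 0.

h_n = -3^n + 7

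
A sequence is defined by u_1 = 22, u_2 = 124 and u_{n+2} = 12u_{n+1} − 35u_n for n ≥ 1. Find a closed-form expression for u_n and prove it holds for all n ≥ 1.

Claim: u_n = 3·5^n + 7^n.

Base cases: u_1 = 22 and 3·5^1 + 7^1 = 22; u_2 = 124 and 3·5^2 + 7^2 = 124.
Assume u_i = 3·5^i + 7^i for all 1 ≤ i ≤ j, where j ≥ 2.
Then u_{j+1} = 12u_j − 35u_{j−1} = 12·(3·5^j + 7^j) − 35·(3·5^{j−1} + 7^{j−1}) = 3·(12·5 − 35)5^{j−1} + (12·7 − 35)7^{j−1} = 75·5^{j−1} + 49·7^{j−1} = 3·5^{j+1} + 7^{j+1}.
So the formula holds for j+1, and by strong induction u_n = 3·5^n + 7^n for all n ≥ 1.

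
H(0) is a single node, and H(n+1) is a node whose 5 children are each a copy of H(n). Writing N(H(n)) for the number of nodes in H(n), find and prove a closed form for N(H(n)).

Claim: N(H(n)) = (5^{n+1} − 1)/4.

Base case: N(H(0)) = 1, and (5^{0+1} − 1)/4 = 1.
Assume N(H(j)) = (5^{j+1} − 1)/4.
Then N(H(j+1)) = 1 + 5N(H(j)) = 1 + 5·(5^{j+1} − 1)/4 = 1 + (5^{j+2} − 5)/4 = (4 + 5^{j+2} − 5)/4 = (5^{j+2} − 1)/4.
Hence N(H(n)) = (5^{n+1} − 1)/4 for every n ≥ 0, by induction.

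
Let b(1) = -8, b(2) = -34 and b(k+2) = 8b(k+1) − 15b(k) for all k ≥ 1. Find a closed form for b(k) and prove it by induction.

Claim: b(k) = -3^k − 5^k.

Base cases: b(1) = -8 and -3^1 − 5^1 = -8; b(2) = -34 and -3^2 − 5^2 = -34.
Assume b(j) = -3^j − 5^j for all 1 ≤ j ≤ r, where r ≥ 2.
Then b(r+1) = 8b(r) − 15b(r−1) = 8·(-3^r − 5^r) − 15·(-3^{r−1} − 5^{r−1}) = -(8·3 − 15)3^{r−1} − (8·5 − 15)5^{r−1} = -9·3^{r−1} − 25·5^{r−1} = -3^{r+1} − 5^{r+1}.
Hence b(k) = -3^k − 5^k for every k ≥ 1, by strong induction.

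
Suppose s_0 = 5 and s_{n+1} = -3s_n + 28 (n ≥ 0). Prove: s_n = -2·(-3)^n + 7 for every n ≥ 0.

Base case: s_0 = 5, and -2·(-3)^0 + 7 = -2 + 7 = 5.
Assume s_k = -2·(-3)^k + 7 for some k ≥ 0.
Then s_{k+1} = -3s_k + 28 = -3·(-2·(-3)^k + 7) + 28 = 6·(-3)^k − 21 + 28 = -2·(-3)^{k+1} + 7.
Hence s_n = -2·(-3)^n + 7 for every n ≥ 0, by induction.

s_n = -2·(-3)^n + 7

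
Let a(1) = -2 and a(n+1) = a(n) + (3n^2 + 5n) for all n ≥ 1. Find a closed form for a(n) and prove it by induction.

Claim: a(n) = n^3 + n^2 − 2n − 2.

Base case: a(1) = -2, and 1^3 + 1^2 − 2·1 − 2 = -2.
Assume a(m) = m^3 + m^2 − 2m − 2.
Then a(m+1) = a(m) + (3m^2 + 5m) = (m^3 + m^2 − 2m − 2) + (3m^2 + 5m) = m^3 + 4m^2 + 3m − 2,
and (m+1)^3 + (m+1)^2 − 2·(m+1) − 2 = m^3 + 4m^2 + 3m − 2.
This completes the inductive step, so a(n) = n^3 + n^2 − 2n − 2 for all n ≥ 1.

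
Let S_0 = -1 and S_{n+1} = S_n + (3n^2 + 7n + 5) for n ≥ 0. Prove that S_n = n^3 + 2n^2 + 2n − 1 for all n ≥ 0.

Base case: S_0 = -1, and 0^3 + 2·0^2 + 2·0 − 1 = -1.
Assume S_m = m^3 + 2m^2 + 2m − 1.
Then S_{m+1} = S_m + (3m^2 + 7m + 5) = (m^3 + 2m^2 + 2m − 1) + (3m^2 + 7m + 5) = m^3 + 5m^2 + 9m + 4,
and (m+1)^3 + 2·(m+1)^2 + 2·(m+1) − 1 = m^3 + 5m^2 + 9m + 4.
By induction, S_n = n^3 + 2n^2 + 2n − 1 for all n ≥ 0.

S_n = n^3 + 2n^2 + 2n − 1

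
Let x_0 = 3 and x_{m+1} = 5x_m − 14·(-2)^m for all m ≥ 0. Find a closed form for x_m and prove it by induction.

Claim: x_m = 5^m + 2·(-2)^m.

Base case: x_0 = 3, and 5^0 + 2·(-2)^0 = 1 + 2 = 3.
Assume x_r = 5^r + 2·(-2)^r for some r ≥ 0.
Then x_{r+1} = 5x_r − 14·(-2)^r = 5·(5^r + 2·(-2)^r) − 14·(-2)^r = 5^{r+1} + 10·(-2)^r − 14·(-2)^r = 5^{r+1} − 4·(-2)^r = 5^{r+1} + 2·(-2)^{r+1}.
Hence x_m = 5^m + 2·(-2)^m for every m ≥ 0, by induction.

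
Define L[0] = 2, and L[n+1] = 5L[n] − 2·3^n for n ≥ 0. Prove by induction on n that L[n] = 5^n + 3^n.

Base case: L[0] = 2, and 5^0 + 3^0 = 1 + 1 = 2.
Assume L[j] = 5^j + 3^j for some j ≥ 0.
Then L[j+1] = 5L[j] − 2·3^j = 5·(5^j + 3^j) − 2·3^j = 5^{j+1} + 5·3^j − 2·3^j = 5^{j+1} + 3·3^j = 5^{j+1} + 3^{j+1}.
Hence L[n] = 5^n + 3^n for every n ≥ 0, by induction.

L[n] = 5^n + 3^n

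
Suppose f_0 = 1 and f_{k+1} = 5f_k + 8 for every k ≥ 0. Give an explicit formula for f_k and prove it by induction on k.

Claim: f_k = 3·5^k − 2.

Base case: f_0 = 1, and 3·5^0 − 2 = 3 − 2 = 1.
Assume f_r = 3·5^r − 2 for some r ≥ 0.
Then f_{r+1} = 5f_r + 8 = 5·(3·5^r − 2) + 8 = 15·5^r − 10 + 8 = 3·5^{r+1} − 2.
So the formula holds for r+1, and by induction f_k = 3·5^k − 2 for all k ≥ 0.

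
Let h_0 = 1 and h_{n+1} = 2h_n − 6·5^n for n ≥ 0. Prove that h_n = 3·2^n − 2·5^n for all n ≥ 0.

Base case: h_0 = 1, and 3·2^0 − 2·5^0 = 3 − 2 = 1.
Assume h_j = 3·2^j − 2·5^j for some j ≥ 0.
Then h_{j+1} = 2h_j − 6·5^j = 2·(3·2^j − 2·5^j) − 6·5^j = 3·2^{j+1} − 4·5^j − 6·5^j = 3·2^{j+1} − 10·5^j = 3·2^{j+1} − 2·5^{j+1}.
This completes the inductive step, so h_n = 3·2^n − 2·5^n for all n ≥ 0.

h_n = 3·2^n − 2·5^n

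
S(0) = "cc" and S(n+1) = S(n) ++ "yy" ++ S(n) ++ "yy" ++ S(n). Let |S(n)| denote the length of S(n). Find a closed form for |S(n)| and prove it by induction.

Claim: |S(n)| = 4·3^n − 2.

Base case: |S(0)| = 2, and 4·3^0 − 2 = 2.
Assume |S(r)| = 4·3^r − 2.
Then |S(r+1)| = 3|S(r)| + 4 = 3(4·3^r − 2) + 4 = 4·3^{r+1} − 6 + 4 = 4·3^{r+1} − 2.
This completes the inductive step, so |S(n)| = 4·3^n − 2 for all n ≥ 0.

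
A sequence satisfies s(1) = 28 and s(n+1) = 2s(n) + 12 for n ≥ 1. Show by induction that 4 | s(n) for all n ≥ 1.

Base case: s(1) = 28 = 4·7, so 4 | s(1).
Assume 4 | s(k), so s(k) = 4t for some integer t.
Then s(k+1) = 2s(k) + 12 = 2·(4t) + 12 = 4(2t + 3), so 4 | s(k+1).
So the property holds for k+1, and by induction 4 | s(n) for all n ≥ 1.

4 | s(n)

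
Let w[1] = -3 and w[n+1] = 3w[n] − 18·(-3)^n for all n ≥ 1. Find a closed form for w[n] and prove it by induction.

Claim: w[n] = 2·3^n + 3·(-3)^n.

Base case: w[1] = -3, and 2·3^1 + 3·(-3)^1 = 6 − 9 = -3.
Assume w[r] = 2·3^r + 3·(-3)^r for some r ≥ 1.
Then w[r+1] = 3w[r] − 18·(-3)^r = 3·(2·3^r + 3·(-3)^r) − 18·(-3)^r = 2·3^{r+1} + 9·(-3)^r − 18·(-3)^r = 2·3^{r+1} − 9·(-3)^r = 2·3^{r+1} + 3·(-3)^{r+1}.
This completes the inductive step, so w[n] = 2·3^n + 3·(-3)^n for all n ≥ 1.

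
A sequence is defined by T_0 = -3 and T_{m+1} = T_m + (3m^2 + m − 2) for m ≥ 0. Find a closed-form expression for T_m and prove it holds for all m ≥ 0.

Claim: T_m = m^3 − m^2 − 2m − 3.

Base case: T_0 = -3, and 0^3 − 0^2 − 2·0 − 3 = -3.
Assume T_k = k^3 − k^2 − 2k − 3.
Then T_{k+1} = T_k + (3k^2 + k − 2) = (k^3 − k^2 − 2k − 3) + (3k^2 + k − 2) = k^3 + 2k^2 − k − 5,
and (k+1)^3 − (k+1)^2 − 2·(k+1) − 3 = k^3 + 2k^2 − k − 5.
This completes the inductive step, so T_m = m^3 − m^2 − 2m − 3 for all m ≥ 0.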